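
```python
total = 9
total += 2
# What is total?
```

Trace:
`total = 9` → total = 9
`total += 2` → total = 11
So total = 11

Answer: 11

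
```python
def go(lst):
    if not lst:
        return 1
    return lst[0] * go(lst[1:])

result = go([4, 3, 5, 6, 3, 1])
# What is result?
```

Product over [4, 3, 5, 6, 3, 1] = 4 * 3 * 5 * 6 * 3 * 1 = 1080

Answer: 1080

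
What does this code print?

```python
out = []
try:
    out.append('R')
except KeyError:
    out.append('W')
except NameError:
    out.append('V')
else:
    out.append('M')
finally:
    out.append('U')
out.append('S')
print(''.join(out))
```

Execution trace: 'R' (try body, no exception) → 'M' (else) → 'U' (finally) → 'S' (after the try/except). Output: RMUS

Answer: RMUS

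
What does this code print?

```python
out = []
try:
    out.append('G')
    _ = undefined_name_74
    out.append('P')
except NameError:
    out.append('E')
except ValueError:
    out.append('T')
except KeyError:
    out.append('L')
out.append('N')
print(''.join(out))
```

Execution trace: 'G' (try body) → 'E' (except NameError) → 'N' (after the try/except). Output: GEN

Answer: GEN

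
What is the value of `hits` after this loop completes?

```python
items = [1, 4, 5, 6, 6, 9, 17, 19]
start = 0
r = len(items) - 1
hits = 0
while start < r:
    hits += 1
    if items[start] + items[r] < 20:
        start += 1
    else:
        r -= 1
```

Steps to find pair summing to 20
`hits` takes the values: 0 → 1 → 2 → 3 → 4 → 5 → 6 → 7

Answer: 7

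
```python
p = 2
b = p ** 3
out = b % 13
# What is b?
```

Trace:
`p = 2` → p = 2
`b = p ** 3` → b = 8
`out = b % 13` → out = 8
So b = 8

Answer: 8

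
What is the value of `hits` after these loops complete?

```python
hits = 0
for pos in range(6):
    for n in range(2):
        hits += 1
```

6 * 2 = 12
`hits` takes the values: 0 → 1 → 2 → 3 → 4 → 5 → 6 → 7 → 8 → 9 → 10 → 11 → 12

Answer: 12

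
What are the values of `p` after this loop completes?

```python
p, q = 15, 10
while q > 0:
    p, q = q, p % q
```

GCD of 15 and 10
`p` takes the values: 15 → 10 → 5

Answer: 5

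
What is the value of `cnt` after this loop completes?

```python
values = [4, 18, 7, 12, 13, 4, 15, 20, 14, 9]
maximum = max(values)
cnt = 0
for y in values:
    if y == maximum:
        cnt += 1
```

Count of max value 20 in [4, 18, 7, 12, 13, 4, 15, 20, 14, 9]
`cnt` takes the values: 0 → 1

Answer: 1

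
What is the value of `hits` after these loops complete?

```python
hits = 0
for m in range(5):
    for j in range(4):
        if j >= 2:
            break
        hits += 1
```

Inner breaks at 2, outer runs 5 times
`hits` takes the values: 0 → 1 → 2 → 3 → 4 → 5 → 6 → 7 → 8 → 9 → 10

Answer: 10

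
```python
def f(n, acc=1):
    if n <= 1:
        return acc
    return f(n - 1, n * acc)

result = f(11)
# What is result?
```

Accumulator trace (n, acc): (11, 1) -> (10, 11) -> (9, 110) -> (8, 990) -> (7, 7920) -> (6, 55440) -> (5, 332640) -> (4, 1663200) -> (3, 6652800) -> (2, 19958400) -> (1, 39916800) -> return 39916800

Answer: 39916800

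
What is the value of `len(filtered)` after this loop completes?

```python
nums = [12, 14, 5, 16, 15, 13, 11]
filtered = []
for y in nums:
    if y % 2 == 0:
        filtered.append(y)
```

Count even numbers in [12, 14, 5, 16, 15, 13, 11]
`filtered` takes the values: [] → [12] → [12, 14] → [12, 14, 16]
So `len(filtered)` = 3

Answer: 3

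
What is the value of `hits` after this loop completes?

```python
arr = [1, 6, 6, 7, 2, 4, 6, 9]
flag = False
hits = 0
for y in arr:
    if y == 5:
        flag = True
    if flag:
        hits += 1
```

Count elements after first 5 in [1, 6, 6, 7, 2, 4, 6, 9]
`hits` takes the values: 0

Answer: 0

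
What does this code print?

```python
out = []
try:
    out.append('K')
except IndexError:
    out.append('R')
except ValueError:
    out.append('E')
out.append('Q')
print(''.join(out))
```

Execution trace: 'K' (try body, no exception) → 'Q' (after the try/except). Output: KQ

Answer: KQ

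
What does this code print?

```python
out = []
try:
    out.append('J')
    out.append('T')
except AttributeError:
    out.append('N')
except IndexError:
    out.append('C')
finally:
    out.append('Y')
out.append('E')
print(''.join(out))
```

Execution trace: 'J' (try body) → 'T' (try body, no exception) → 'Y' (finally) → 'E' (after the try/except). Output: JTYE

Answer: JTYE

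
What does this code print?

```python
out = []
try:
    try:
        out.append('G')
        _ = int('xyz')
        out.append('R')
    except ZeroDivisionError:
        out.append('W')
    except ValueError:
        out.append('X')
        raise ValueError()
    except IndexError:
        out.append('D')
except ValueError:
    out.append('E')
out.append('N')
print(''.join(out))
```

Execution trace: 'G' (inner try body) → 'X' (inner except ValueError) → 'E' (outer except ValueError) → 'N' (after the try/except). Output: GXEN

Answer: GXEN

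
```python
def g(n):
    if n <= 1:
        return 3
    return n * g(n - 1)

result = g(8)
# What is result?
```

g(8) = 8 * 7 * 6 * 5 * 4 * 3 * 2 * 3 = 120960

Answer: 120960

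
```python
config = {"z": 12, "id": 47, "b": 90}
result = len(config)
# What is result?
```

Trace:
`config = {"z": 12, "id": 47, "b": 90}` → config = {'z': 12, 'id': 47, 'b': 90}
`result = len(config)` → result = 3
So result = 3

Answer: 3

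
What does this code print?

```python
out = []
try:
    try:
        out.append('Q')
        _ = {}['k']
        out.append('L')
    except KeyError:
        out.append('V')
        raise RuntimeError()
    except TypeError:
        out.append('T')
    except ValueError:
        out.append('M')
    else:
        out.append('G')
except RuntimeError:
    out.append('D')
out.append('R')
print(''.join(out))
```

Execution trace: 'Q' (inner try body) → 'V' (inner except KeyError) → 'D' (outer except RuntimeError) → 'R' (after the try/except). Output: QVDR

Answer: QVDR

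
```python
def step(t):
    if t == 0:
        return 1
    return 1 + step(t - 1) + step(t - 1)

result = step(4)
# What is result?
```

step(t) = 1 + 2·step(t-1), step(0)=1. Closed form: (1+1)·2^4 - 1 = 31.

Answer: 31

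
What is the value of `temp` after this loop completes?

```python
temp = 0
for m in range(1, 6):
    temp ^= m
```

XOR of 1 to 5
`temp` takes the values: 0 → 1 → 3 → 0 → 4 → 1

Answer: 1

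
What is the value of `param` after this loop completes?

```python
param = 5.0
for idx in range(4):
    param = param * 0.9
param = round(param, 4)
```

Exponential decay: 5.0 * 0.9^4
`param` takes the values: 5.0 → 4.5 → 4.05 → 3.645 → 3.2805

Answer: 3.2805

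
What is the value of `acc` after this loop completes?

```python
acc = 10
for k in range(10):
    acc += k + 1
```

Start at 10, add 1 to 10 = 65
`acc` takes the values: 10 → 11 → 13 → 16 → 20 → 25 → 31 → 38 → 46 → 55 → 65

Answer: 65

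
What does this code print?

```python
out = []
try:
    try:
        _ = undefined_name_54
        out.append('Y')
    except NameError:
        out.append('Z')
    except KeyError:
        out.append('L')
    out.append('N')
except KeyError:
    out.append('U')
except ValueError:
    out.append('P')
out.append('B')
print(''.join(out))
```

Execution trace: 'Z' (inner except NameError) → 'N' (try body, no exception) → 'B' (after the try/except). Output: ZNB

Answer: ZNB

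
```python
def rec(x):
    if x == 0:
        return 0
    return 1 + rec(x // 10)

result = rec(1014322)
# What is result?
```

Count of digits of 1014322: 7

Answer: 7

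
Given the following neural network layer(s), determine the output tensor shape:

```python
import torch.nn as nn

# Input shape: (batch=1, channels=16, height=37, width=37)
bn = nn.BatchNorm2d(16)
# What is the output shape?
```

Input: (1, 16, 37, 37) -> Output: (1, 16, 37, 37)

Answer: (1, 16, 37, 37)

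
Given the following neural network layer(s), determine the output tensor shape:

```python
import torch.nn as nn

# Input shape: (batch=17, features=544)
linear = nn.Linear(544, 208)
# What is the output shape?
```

Input: (17, 544) -> Output: (17, 208)

Answer: (17, 208)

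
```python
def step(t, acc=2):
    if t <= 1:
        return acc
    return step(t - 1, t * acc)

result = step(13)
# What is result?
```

Accumulator trace (n, acc): (13, 2) -> (12, 26) -> (11, 312) -> (10, 3432) -> (9, 34320) -> (8, 308880) -> (7, 2471040) -> (6, 17297280) -> (5, 103783680) -> (4, 518918400) -> (3, 2075673600) -> (2, 6227020800) -> (1, 12454041600) -> return 12454041600

Answer: 12454041600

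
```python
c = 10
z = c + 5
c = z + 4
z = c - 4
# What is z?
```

Trace:
`c = 10` → c = 10
`z = c + 5` → z = 15
`c = z + 4` → c = 19
`z = c - 4` → z = 15
So z = 15

Answer: 15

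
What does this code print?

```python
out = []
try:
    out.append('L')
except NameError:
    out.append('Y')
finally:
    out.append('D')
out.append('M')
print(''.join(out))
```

Execution trace: 'L' (try body, no exception) → 'D' (finally) → 'M' (after the try/except). Output: LDM

Answer: LDM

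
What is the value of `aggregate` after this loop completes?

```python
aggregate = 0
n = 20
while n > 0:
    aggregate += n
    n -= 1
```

Sum 20 down to 1
`aggregate` takes the values: 0 → 20 → 39 → 57 → 74 → 90 → 105 → 119 → 132 → 144 → 155 → 165 → 174 → 182 → 189 → 195 → 200 → 204 → 207 → 209 → 210

Answer: 210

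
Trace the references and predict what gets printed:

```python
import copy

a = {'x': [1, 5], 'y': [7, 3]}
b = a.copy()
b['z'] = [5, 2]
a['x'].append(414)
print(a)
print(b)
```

Key concept: shallow copy of dict with mutable values.
Step by step:
`a = {'x': [1, 5], 'y': [7, 3]}` → a = {'x': [1, 5], 'y': [7, 3]}
`b = a.copy()` → b = {'x': [1, 5], 'y': [7, 3]}
`b['z'] = [5, 2]` → b = {'x': [1, 5], 'y': [7, 3], 'z': [5, 2]}
`a['x'].append(414)` → a = {'x': [1, 5, 414], 'y': [7, 3]}; b = {'x': [1, 5, 414], 'y': [7, 3], 'z': [5, 2]}
`print(a)` → prints {'x': [1, 5, 414], 'y': [7, 3]}
`print(b)` → prints {'x': [1, 5, 414], 'y': [7, 3], 'z': [5, 2]}

Answer:
{'x': [1, 5, 414], 'y': [7, 3]}
{'x': [1, 5, 414], 'y': [7, 3], 'z': [5, 2]}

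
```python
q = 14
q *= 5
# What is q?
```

Trace:
`q = 14` → q = 14
`q *= 5` → q = 70
So q = 70

Answer: 70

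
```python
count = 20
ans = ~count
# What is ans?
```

Trace:
`count = 20` → count = 20
`ans = ~count` → ans = -21
So ans = -21

Answer: -21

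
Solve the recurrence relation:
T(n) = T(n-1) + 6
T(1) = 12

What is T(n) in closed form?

Unrolling: T(n) = T(1) + 6·(n-1) = 12 + 6(n-1) = 6n + 6.

Answer: T(n) = 6n + 6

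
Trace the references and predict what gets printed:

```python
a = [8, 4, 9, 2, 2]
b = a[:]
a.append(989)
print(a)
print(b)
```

Key concept: slice [:] creates copy.
Step by step:
`a = [8, 4, 9, 2, 2]` → a = [8, 4, 9, 2, 2]
`b = a[:]` → b = [8, 4, 9, 2, 2]
`a.append(989)` → a = [8, 4, 9, 2, 2, 989]
`print(a)` → prints [8, 4, 9, 2, 2, 989]
`print(b)` → prints [8, 4, 9, 2, 2]

Answer:
[8, 4, 9, 2, 2, 989]
[8, 4, 9, 2, 2]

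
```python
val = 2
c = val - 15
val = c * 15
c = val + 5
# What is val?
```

Trace:
`val = 2` → val = 2
`c = val - 15` → c = -13
`val = c * 15` → val = -195
`c = val + 5` → c = -190
So val = -195

Answer: -195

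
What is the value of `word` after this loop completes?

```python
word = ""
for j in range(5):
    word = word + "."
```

Repeat '.' 5 times
`word` takes the values: "" → "." → ".." → "..." → "...." → "....."

Answer: "....."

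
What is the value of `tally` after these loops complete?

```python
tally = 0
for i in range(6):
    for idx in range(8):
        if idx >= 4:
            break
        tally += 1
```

Inner breaks at 4, outer runs 6 times
`tally` takes the values: 0 → 1 → 2 → 3 → 4 → 5 → 6 → 7 → 8 → 9 → 10 → 11 → 12 → 13 → 14 → 15 → 16 → 17 → 18 → 19 → 20 → 21 → 22 → 23 → 24

Answer: 24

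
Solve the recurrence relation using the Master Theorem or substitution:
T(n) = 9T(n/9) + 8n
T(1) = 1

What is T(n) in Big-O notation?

By Master Theorem: a=9, b=9, f(n)=8n. Since log_9(9) = 1 and f(n) = Θ(n^1), Case 2 applies. T(n) = O(n log n).

Answer: O(n log n)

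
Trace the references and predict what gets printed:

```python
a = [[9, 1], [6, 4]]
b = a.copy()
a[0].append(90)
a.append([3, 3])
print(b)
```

Key concept: shallow copy with nested lists.
Step by step:
`a = [[9, 1], [6, 4]]` → a = [[9, 1], [6, 4]]
`b = a.copy()` → b = [[9, 1], [6, 4]]
`a[0].append(90)` → a = [[9, 1, 90], [6, 4]]; b = [[9, 1, 90], [6, 4]]
`a.append([3, 3])` → a = [[9, 1, 90], [6, 4], [3, 3]]
`print(b)` → prints [[9, 1, 90], [6, 4]]

Answer: [[9, 1, 90], [6, 4]]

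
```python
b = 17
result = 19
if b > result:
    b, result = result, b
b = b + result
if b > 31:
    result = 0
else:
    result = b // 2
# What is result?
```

Trace:
`b = 17` → b = 17
`result = 19` → result = 19
`if b > result: ...` → b > result is False → no variable changes
`b = b + result` → b = 36
`if b > 31: ...` → b > 31 is True → result = 0
So result = 0

Answer: 0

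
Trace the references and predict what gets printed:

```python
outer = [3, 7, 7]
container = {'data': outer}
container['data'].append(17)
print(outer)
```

Key concept: dict holds reference to list.
Step by step:
`outer = [3, 7, 7]` → outer = [3, 7, 7]
`container = {'data': outer}` → container = {'data': [3, 7, 7]}
`container['data'].append(17)` → outer = [3, 7, 7, 17]; container = {'data': [3, 7, 7, 17]}
`print(outer)` → prints [3, 7, 7, 17]

Answer: [3, 7, 7, 17]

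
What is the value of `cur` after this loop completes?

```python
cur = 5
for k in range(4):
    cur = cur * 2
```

Multiply by 2, 4 times: 5 * 2^4 = 80
`cur` takes the values: 5 → 10 → 20 → 40 → 80

Answer: 80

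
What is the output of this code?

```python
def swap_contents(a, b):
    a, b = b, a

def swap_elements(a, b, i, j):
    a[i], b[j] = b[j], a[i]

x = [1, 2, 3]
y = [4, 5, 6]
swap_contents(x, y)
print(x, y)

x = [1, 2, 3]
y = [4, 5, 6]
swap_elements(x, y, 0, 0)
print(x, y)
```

Key concept: parameter rebinding vs mutation.
Step by step:
`x = [1, 2, 3]` → x = [1, 2, 3]
`y = [4, 5, 6]` → y = [4, 5, 6]
`swap_contents(x, y)` → no visible change to tracked variables
`print(x, y)` → prints [1, 2, 3] [4, 5, 6]
`x = [1, 2, 3]` → x = [1, 2, 3]
`y = [4, 5, 6]` → y = [4, 5, 6]
`swap_elements(x, y, 0, 0)` → x = [4, 2, 3]; y = [1, 5, 6]
`print(x, y)` → prints [4, 2, 3] [1, 5, 6]

Answer:
[1, 2, 3] [4, 5, 6]
[4, 2, 3] [1, 5, 6]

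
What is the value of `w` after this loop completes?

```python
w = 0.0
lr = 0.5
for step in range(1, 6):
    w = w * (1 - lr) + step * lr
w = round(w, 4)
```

Moving average with lr=0.5
`w` takes the values: 0.0 → 0.5 → 1.25 → 2.125 → 3.0625 → 4.03125 → 4.0312

Answer: 4.0312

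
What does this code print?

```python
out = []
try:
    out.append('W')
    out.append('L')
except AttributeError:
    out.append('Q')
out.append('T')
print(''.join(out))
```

Execution trace: 'W' (try body) → 'L' (try body, no exception) → 'T' (after the try/except). Output: WLT

Answer: WLT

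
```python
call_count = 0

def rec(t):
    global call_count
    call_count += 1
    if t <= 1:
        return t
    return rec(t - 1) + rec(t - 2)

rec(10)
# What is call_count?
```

Calls(t) = 1 + Calls(t-1) + Calls(t-2); Calls(0)=Calls(1)=1. For t=10 this gives 177.

Answer: 177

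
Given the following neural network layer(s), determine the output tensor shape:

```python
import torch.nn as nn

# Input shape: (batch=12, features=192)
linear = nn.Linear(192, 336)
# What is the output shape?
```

Input: (12, 192) -> Output: (12, 336)

Answer: (12, 336)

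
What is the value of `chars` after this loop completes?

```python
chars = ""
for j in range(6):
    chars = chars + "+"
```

Repeat '+' 6 times
`chars` takes the values: "" → "+" → "++" → "+++" → "++++" → "+++++" → "++++++"

Answer: "++++++"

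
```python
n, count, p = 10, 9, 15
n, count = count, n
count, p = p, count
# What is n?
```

Trace:
`n, count, p = 10, 9, 15` → n = 10; count = 9; p = 15
`n, count = count, n` → n = 9; count = 10
`count, p = p, count` → count = 15; p = 10
So n = 9

Answer: 9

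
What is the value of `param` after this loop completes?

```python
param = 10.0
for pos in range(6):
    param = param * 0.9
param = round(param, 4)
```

Exponential decay: 10.0 * 0.9^6
`param` takes the values: 10.0 → 9.0 → 8.1 → 7.29 → 6.561 → 5.9049 → 5.31441 → 5.3144

Answer: 5.3144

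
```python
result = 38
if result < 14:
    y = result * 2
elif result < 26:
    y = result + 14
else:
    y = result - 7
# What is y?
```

Trace:
`result = 38` → result = 38
`if result < 14: ...` → result < 14 is False, result < 26 is False, take else branch → y = 31
So y = 31

Answer: 31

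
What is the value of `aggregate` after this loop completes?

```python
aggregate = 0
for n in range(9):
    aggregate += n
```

Sum of 0 to 8 = 36
`aggregate` takes the values: 0 → 1 → 3 → 6 → 10 → 15 → 21 → 28 → 36

Answer: 36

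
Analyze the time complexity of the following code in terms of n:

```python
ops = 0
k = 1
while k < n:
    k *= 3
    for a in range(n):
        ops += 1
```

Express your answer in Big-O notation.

Each loop level contributes: log n × n. Multiplying the contributions gives O(n log n).

Answer: O(n log n)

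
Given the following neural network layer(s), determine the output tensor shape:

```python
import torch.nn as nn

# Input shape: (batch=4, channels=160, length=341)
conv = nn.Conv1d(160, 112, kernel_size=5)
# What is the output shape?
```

Input: (4, 160, 341) -> Output: (4, 112, 337)

Answer: (4, 112, 337)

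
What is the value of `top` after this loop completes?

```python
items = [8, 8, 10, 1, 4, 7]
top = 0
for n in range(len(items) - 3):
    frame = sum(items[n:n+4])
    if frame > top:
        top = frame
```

Max sum of 4-element window in [8, 8, 10, 1, 4, 7]
`top` takes the values: 0 → 27

Answer: 27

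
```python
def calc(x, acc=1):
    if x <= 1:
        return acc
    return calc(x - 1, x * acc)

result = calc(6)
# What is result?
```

Accumulator trace (n, acc): (6, 1) -> (5, 6) -> (4, 30) -> (3, 120) -> (2, 360) -> (1, 720) -> return 720

Answer: 720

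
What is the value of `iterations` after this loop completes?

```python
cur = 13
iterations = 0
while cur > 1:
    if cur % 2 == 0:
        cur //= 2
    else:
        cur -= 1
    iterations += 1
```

Steps to reduce 13 to 1
`iterations` takes the values: 0 → 1 → 2 → 3 → 4 → 5

Answer: 5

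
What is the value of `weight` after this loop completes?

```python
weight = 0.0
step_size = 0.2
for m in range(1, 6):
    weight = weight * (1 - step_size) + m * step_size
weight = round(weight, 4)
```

Moving average with lr=0.2
`weight` takes the values: 0.0 → 0.2 → 0.56 → 1.048 → 1.6384 → 2.31072 → 2.3107

Answer: 2.3107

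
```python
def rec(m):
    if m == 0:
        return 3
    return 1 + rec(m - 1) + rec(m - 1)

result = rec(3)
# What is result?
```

rec(m) = 1 + 2·rec(m-1), rec(0)=3. Closed form: (3+1)·2^3 - 1 = 31.

Answer: 31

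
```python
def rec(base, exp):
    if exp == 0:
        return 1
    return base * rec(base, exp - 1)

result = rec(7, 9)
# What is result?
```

rec(7, 9) = 7 * 7 * 7 * 7 * 7 * 7 * 7 * 7 * 7 = 40353607

Answer: 40353607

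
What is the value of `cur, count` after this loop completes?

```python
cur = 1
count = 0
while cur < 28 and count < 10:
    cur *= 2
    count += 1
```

Double until >= 28 or 10 iterations
`cur, count` takes the values: (1, 0) → (2, 0) → (2, 1) → (4, 1) → (4, 2) → (8, 2) → (8, 3) → (16, 3) → (16, 4) → (32, 4) → (32, 5)

Answer: 32, 5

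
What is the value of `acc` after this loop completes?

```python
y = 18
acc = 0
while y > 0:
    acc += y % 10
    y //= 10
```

Sum digits of 18
`acc` takes the values: 0 → 8 → 9

Answer: 9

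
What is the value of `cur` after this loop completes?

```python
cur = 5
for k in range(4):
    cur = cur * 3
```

Multiply by 3, 4 times: 5 * 3^4 = 405
`cur` takes the values: 5 → 15 → 45 → 135 → 405

Answer: 405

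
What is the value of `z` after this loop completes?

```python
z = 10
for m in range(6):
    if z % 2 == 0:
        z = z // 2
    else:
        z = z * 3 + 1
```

Collatz-style transformation from 10
`z` takes the values: 10 → 5 → 16 → 8 → 4 → 2 → 1

Answer: 1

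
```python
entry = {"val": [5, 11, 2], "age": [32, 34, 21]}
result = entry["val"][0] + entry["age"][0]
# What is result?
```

Trace:
`entry = {"val": [5, 11, 2], "age": [32, 34, 21]}` → entry = {'val': [5, 11, 2], 'age': [32, 34, 21]}
`result = entry["val"][0] + entry["age"][0]` → result = 37
So result = 37

Answer: 37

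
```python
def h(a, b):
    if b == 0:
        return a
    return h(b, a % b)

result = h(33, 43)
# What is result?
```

h(33, 43) -> h(43, 33) -> h(33, 10) -> h(10, 3) -> h(3, 1) -> h(1, 0) -> 1

Answer: 1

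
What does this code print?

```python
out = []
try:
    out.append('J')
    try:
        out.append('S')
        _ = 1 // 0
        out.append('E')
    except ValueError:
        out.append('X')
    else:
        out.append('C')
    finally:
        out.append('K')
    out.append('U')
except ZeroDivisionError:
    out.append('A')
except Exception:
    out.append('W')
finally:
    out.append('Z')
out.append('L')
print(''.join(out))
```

Execution trace: 'J' (try body) → 'S' (inner try body) → 'K' (inner finally) → 'A' (except ZeroDivisionError) → 'Z' (finally) → 'L' (after the try/except). Output: JSKAZL

Answer: JSKAZL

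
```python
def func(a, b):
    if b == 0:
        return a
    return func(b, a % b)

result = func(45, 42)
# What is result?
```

func(45, 42) -> func(42, 3) -> func(3, 0) -> 3

Answer: 3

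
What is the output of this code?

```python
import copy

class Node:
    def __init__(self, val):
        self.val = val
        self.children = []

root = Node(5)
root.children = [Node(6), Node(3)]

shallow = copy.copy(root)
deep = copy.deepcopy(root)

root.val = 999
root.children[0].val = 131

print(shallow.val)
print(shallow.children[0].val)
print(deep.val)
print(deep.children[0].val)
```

Key concept: deep copy with custom objects.
Step by step:
`root = Node(5)` → root = Node(val=5, children=[])
`root.children = [Node(6), Node(3)]` → root = Node(val=5, children=[Node(val=6, children=[]), Node(val=3, children=[])])
`shallow = copy.copy(root)` → shallow = Node(val=5, children=[Node(val=6, children=[]), Node(val=3, children=[])])
`deep = copy.deepcopy(root)` → deep = Node(val=5, children=[Node(val=6, children=[]), Node(val=3, children=[])])
`root.val = 999` → root = Node(val=999, children=[Node(val=6, children=[]), Node(val=3, children=[])])
`root.children[0].val = 131` → root = Node(val=999, children=[Node(val=131, children=[]), Node(val=3, children=[])]); shallow = Node(val=5, children=[Node(val=131, children=[]), Node(val=3, children=[])])
`print(shallow.val)` → prints 5
`print(shallow.children[0].val)` → prints 131
`print(deep.val)` → prints 5
`print(deep.children[0].val)` → prints 6

Answer:
5
131
5
6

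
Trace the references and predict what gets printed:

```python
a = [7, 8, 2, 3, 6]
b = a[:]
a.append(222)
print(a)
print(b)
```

Key concept: slice [:] creates copy.
Step by step:
`a = [7, 8, 2, 3, 6]` → a = [7, 8, 2, 3, 6]
`b = a[:]` → b = [7, 8, 2, 3, 6]
`a.append(222)` → a = [7, 8, 2, 3, 6, 222]
`print(a)` → prints [7, 8, 2, 3, 6, 222]
`print(b)` → prints [7, 8, 2, 3, 6]

Answer:
[7, 8, 2, 3, 6, 222]
[7, 8, 2, 3, 6]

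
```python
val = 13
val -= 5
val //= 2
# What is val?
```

Trace:
`val = 13` → val = 13
`val -= 5` → val = 8
`val //= 2` → val = 4
So val = 4

Answer: 4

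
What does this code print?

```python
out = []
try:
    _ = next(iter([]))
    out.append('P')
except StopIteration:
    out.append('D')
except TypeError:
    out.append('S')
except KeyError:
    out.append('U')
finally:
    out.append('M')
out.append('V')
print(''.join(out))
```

Execution trace: 'D' (except StopIteration) → 'M' (finally) → 'V' (after the try/except). Output: DMV

Answer: DMV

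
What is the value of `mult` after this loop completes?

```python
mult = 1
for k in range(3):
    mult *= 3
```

3^3 = 27
`mult` takes the values: 1 → 3 → 9 → 27

Answer: 27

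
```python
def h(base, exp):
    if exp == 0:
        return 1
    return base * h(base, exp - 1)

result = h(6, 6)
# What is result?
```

h(6, 6) = 6 * 6 * 6 * 6 * 6 * 6 = 46656

Answer: 46656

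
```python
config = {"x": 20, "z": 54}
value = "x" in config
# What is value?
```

Trace:
`config = {"x": 20, "z": 54}` → config = {'x': 20, 'z': 54}
`value = "x" in config` → value = True
So value = True

Answer: True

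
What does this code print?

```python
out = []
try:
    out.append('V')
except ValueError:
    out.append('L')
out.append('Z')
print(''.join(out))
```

Execution trace: 'V' (try body, no exception) → 'Z' (after the try/except). Output: VZ

Answer: VZ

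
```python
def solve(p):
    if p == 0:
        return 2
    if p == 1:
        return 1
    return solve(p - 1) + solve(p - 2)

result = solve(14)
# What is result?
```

Build up from base cases: solve(0)=2, solve(1)=1, solve(2)=3, solve(3)=4, solve(4)=7, solve(5)=11, solve(6)=18, ..., solve(14)=843

Answer: 843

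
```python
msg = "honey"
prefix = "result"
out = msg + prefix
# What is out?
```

Trace:
`msg = "honey"` → msg = 'honey'
`prefix = "result"` → prefix = 'result'
`out = msg + prefix` → out = 'honeyresult'
So out = 'honeyresult'

Answer: 'honeyresult'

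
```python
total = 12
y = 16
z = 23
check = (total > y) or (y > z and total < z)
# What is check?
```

Trace:
`total = 12` → total = 12
`y = 16` → y = 16
`z = 23` → z = 23
`check = (total > y) or (y > z and total < z)` → check = False
So check = False

Answer: False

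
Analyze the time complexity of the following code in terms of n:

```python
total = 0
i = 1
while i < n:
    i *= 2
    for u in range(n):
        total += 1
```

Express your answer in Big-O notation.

Each loop level contributes: log n × n. Multiplying the contributions gives O(n log n).

Answer: O(n log n)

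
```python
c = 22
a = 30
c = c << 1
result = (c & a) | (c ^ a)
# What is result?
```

Trace:
`c = 22` → c = 22
`a = 30` → a = 30
`c = c << 1` → c = 44
`result = (c & a) | (c ^ a)` → result = 62
So result = 62

Answer: 62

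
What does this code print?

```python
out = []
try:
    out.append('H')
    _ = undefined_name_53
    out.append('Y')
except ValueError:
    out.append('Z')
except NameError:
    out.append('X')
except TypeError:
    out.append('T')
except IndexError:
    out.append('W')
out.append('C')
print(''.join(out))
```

Execution trace: 'H' (try body) → 'X' (except NameError) → 'C' (after the try/except). Output: HXC

Answer: HXC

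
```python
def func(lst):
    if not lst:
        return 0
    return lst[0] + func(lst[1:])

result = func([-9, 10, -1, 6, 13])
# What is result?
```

(-9) + 10 + (-1) + 6 + 13 + 0 = 19

Answer: 19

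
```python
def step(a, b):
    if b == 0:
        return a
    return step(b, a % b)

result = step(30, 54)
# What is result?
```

step(30, 54) -> step(54, 30) -> step(30, 24) -> step(24, 6) -> step(6, 0) -> 6

Answer: 6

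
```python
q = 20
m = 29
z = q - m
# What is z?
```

Trace:
`q = 20` → q = 20
`m = 29` → m = 29
`z = q - m` → z = -9
So z = -9

Answer: -9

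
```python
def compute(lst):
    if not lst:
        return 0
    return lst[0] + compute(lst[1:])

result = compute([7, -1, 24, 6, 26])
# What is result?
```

7 + (-1) + 24 + 6 + 26 + 0 = 62

Answer: 62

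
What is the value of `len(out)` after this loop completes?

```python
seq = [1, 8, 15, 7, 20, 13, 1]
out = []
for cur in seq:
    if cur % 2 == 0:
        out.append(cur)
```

Count even numbers in [1, 8, 15, 7, 20, 13, 1]
`out` takes the values: [] → [8] → [8, 20]
So `len(out)` = 2

Answer: 2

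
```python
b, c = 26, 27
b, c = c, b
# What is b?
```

Trace:
`b, c = 26, 27` → b = 26; c = 27
`b, c = c, b` → b = 27; c = 26
So b = 27

Answer: 27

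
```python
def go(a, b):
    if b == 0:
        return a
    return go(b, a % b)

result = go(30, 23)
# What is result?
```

go(30, 23) -> go(23, 7) -> go(7, 2) -> go(2, 1) -> go(1, 0) -> 1

Answer: 1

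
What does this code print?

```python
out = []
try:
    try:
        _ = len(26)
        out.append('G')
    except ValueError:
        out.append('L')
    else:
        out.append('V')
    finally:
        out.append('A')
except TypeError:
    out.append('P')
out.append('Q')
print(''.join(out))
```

Execution trace: 'A' (finally) → 'P' (outer except TypeError) → 'Q' (after the try/except). Output: APQ

Answer: APQ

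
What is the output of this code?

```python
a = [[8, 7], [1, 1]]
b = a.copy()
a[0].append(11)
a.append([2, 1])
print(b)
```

Key concept: shallow copy with nested lists.
Step by step:
`a = [[8, 7], [1, 1]]` → a = [[8, 7], [1, 1]]
`b = a.copy()` → b = [[8, 7], [1, 1]]
`a[0].append(11)` → a = [[8, 7, 11], [1, 1]]; b = [[8, 7, 11], [1, 1]]
`a.append([2, 1])` → a = [[8, 7, 11], [1, 1], [2, 1]]
`print(b)` → prints [[8, 7, 11], [1, 1]]

Answer: [[8, 7, 11], [1, 1]]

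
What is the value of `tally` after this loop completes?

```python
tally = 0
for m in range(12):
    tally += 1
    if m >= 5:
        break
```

Loop breaks when m reaches 5, tally is 6
`tally` takes the values: 0 → 1 → 2 → 3 → 4 → 5 → 6

Answer: 6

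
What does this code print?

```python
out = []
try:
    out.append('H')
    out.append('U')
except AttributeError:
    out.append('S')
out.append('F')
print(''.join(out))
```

Execution trace: 'H' (try body) → 'U' (try body, no exception) → 'F' (after the try/except). Output: HUF

Answer: HUF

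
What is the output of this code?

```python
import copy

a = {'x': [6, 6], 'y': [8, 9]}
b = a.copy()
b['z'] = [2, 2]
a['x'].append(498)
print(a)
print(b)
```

Key concept: shallow copy of dict with mutable values.
Step by step:
`a = {'x': [6, 6], 'y': [8, 9]}` → a = {'x': [6, 6], 'y': [8, 9]}
`b = a.copy()` → b = {'x': [6, 6], 'y': [8, 9]}
`b['z'] = [2, 2]` → b = {'x': [6, 6], 'y': [8, 9], 'z': [2, 2]}
`a['x'].append(498)` → a = {'x': [6, 6, 498], 'y': [8, 9]}; b = {'x': [6, 6, 498], 'y': [8, 9], 'z': [2, 2]}
`print(a)` → prints {'x': [6, 6, 498], 'y': [8, 9]}
`print(b)` → prints {'x': [6, 6, 498], 'y': [8, 9], 'z': [2, 2]}

Answer:
{'x': [6, 6, 498], 'y': [8, 9]}
{'x': [6, 6, 498], 'y': [8, 9], 'z': [2, 2]}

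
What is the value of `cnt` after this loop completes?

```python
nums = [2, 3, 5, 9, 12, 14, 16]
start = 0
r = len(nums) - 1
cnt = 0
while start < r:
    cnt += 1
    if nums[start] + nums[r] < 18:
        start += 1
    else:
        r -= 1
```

Steps to find pair summing to 18
`cnt` takes the values: 0 → 1 → 2 → 3 → 4 → 5 → 6

Answer: 6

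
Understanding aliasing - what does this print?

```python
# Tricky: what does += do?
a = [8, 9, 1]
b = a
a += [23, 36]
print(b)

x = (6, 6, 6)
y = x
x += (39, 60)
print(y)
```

Key concept: += behavior differs for mutable vs immutable.
Step by step:
`a = [8, 9, 1]` → a = [8, 9, 1]
`b = a` → b = [8, 9, 1] (same object as a)
`a += [23, 36]` → a = [8, 9, 1, 23, 36] (same object as b); b = [8, 9, 1, 23, 36] (same object as a)
`print(b)` → prints [8, 9, 1, 23, 36]
`x = (6, 6, 6)` → x = (6, 6, 6)
`y = x` → y = (6, 6, 6)
`x += (39, 60)` → x = (6, 6, 6, 39, 60)
`print(y)` → prints (6, 6, 6)

Answer:
[8, 9, 1, 23, 36]
(6, 6, 6)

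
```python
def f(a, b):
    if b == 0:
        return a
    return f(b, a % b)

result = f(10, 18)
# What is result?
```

f(10, 18) -> f(18, 10) -> f(10, 8) -> f(8, 2) -> f(2, 0) -> 2

Answer: 2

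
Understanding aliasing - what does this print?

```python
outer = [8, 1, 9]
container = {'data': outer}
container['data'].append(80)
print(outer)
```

Key concept: dict holds reference to list.
Step by step:
`outer = [8, 1, 9]` → outer = [8, 1, 9]
`container = {'data': outer}` → container = {'data': [8, 1, 9]}
`container['data'].append(80)` → outer = [8, 1, 9, 80]; container = {'data': [8, 1, 9, 80]}
`print(outer)` → prints [8, 1, 9, 80]

Answer: [8, 1, 9, 80]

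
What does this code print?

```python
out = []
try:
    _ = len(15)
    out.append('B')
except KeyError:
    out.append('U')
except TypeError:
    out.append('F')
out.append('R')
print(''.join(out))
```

Execution trace: 'F' (except TypeError) → 'R' (after the try/except). Output: FR

Answer: FR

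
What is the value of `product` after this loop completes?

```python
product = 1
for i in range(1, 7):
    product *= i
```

6! = 720
`product` takes the values: 1 → 2 → 6 → 24 → 120 → 720

Answer: 720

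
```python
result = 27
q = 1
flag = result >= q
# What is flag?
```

Trace:
`result = 27` → result = 27
`q = 1` → q = 1
`flag = result >= q` → flag = True
So flag = True

Answer: True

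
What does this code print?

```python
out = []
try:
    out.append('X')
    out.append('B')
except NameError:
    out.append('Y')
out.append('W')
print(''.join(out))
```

Execution trace: 'X' (try body) → 'B' (try body, no exception) → 'W' (after the try/except). Output: XBW

Answer: XBW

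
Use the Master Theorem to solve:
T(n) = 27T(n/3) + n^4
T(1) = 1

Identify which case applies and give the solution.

a=27, b=3, f(n)=n^4. log_3(27) = 3. Since c=4 > 3 and the regularity condition holds (27(n/3)^4 = (27/3^4)n^4 with 27/3^4 < 1), Case 3 applies: T(n) = Θ(f(n)) = O(n^4).

Answer: O(n^4) - Case 3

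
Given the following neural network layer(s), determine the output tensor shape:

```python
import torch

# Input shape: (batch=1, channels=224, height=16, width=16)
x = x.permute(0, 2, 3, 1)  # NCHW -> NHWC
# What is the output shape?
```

Input: (1, 224, 16, 16) -> Output: (1, 16, 16, 224)

Answer: (1, 16, 16, 224)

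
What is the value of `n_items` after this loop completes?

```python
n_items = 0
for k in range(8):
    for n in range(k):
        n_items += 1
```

Triangle number: 0+1+2+...+7
`n_items` takes the values: 0 → 1 → 2 → 3 → 4 → 5 → 6 → 7 → 8 → 9 → 10 → 11 → 12 → 13 → 14 → 15 → 16 → 17 → 18 → 19 → 20 → 21 → 22 → 23 → 24 → 25 → 26 → 27 → 28

Answer: 28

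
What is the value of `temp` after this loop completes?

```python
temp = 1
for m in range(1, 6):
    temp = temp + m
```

Start at 1, add 1 through 5
`temp` takes the values: 1 → 2 → 4 → 7 → 11 → 16

Answer: 16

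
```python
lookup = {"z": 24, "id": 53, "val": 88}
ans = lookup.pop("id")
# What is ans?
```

Trace:
`lookup = {"z": 24, "id": 53, "val": 88}` → lookup = {'z': 24, 'id': 53, 'val': 88}
`ans = lookup.pop("id")` → lookup = {'z': 24, 'val': 88}; ans = 53
So ans = 53

Answer: 53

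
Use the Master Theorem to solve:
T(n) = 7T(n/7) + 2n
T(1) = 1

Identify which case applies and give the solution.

a=7, b=7, f(n)=2n. log_7(7) = 1. Since c=1 = 1, Case 2 applies: T(n) = Θ(n^log_b(a) · log n) = O(n log n).

Answer: O(n log n) - Case 2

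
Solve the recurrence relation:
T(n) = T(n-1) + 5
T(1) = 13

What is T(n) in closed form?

Unrolling: T(n) = T(1) + 5·(n-1) = 13 + 5(n-1) = 5n + 8.

Answer: T(n) = 5n + 8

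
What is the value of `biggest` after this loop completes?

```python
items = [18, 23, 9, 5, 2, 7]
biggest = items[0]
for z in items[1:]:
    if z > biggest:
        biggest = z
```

Maximum of [18, 23, 9, 5, 2, 7]
`biggest` takes the values: 18 → 23

Answer: 23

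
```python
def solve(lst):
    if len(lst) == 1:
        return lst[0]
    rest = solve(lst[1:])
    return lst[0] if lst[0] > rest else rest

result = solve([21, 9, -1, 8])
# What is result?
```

Recursive max over [21, 9, -1, 8] = 21

Answer: 21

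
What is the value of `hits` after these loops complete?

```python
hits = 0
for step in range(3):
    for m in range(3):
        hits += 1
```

3 * 3 = 9
`hits` takes the values: 0 → 1 → 2 → 3 → 4 → 5 → 6 → 7 → 8 → 9

Answer: 9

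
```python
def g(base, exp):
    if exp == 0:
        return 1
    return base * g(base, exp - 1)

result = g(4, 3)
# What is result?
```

g(4, 3) = 4 * 4 * 4 = 64

Answer: 64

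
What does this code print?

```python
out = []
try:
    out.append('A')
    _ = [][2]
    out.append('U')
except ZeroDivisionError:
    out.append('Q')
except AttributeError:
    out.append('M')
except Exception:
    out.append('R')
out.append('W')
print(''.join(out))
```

Execution trace: 'A' (try body) → 'R' (except Exception) → 'W' (after the try/except). Output: ARW

Answer: ARW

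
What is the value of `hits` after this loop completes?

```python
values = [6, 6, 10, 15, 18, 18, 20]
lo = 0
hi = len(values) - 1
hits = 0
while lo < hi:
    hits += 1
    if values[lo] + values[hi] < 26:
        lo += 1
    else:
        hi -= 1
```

Steps to find pair summing to 26
`hits` takes the values: 0 → 1 → 2 → 3 → 4 → 5 → 6

Answer: 6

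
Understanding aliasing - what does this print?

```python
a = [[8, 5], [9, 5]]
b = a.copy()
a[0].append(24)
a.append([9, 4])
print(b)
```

Key concept: shallow copy with nested lists.
Step by step:
`a = [[8, 5], [9, 5]]` → a = [[8, 5], [9, 5]]
`b = a.copy()` → b = [[8, 5], [9, 5]]
`a[0].append(24)` → a = [[8, 5, 24], [9, 5]]; b = [[8, 5, 24], [9, 5]]
`a.append([9, 4])` → a = [[8, 5, 24], [9, 5], [9, 4]]
`print(b)` → prints [[8, 5, 24], [9, 5]]

Answer: [[8, 5, 24], [9, 5]]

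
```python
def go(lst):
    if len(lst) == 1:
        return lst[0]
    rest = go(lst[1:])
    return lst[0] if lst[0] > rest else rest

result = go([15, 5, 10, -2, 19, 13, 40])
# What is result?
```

Recursive max over [15, 5, 10, -2, 19, 13, 40] = 40

Answer: 40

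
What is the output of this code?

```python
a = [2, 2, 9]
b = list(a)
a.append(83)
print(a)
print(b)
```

Key concept: list() constructor creates copy.
Step by step:
`a = [2, 2, 9]` → a = [2, 2, 9]
`b = list(a)` → b = [2, 2, 9]
`a.append(83)` → a = [2, 2, 9, 83]
`print(a)` → prints [2, 2, 9, 83]
`print(b)` → prints [2, 2, 9]

Answer:
[2, 2, 9, 83]
[2, 2, 9]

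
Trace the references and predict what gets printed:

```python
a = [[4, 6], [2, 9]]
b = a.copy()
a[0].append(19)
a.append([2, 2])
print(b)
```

Key concept: shallow copy with nested lists.
Step by step:
`a = [[4, 6], [2, 9]]` → a = [[4, 6], [2, 9]]
`b = a.copy()` → b = [[4, 6], [2, 9]]
`a[0].append(19)` → a = [[4, 6, 19], [2, 9]]; b = [[4, 6, 19], [2, 9]]
`a.append([2, 2])` → a = [[4, 6, 19], [2, 9], [2, 2]]
`print(b)` → prints [[4, 6, 19], [2, 9]]

Answer: [[4, 6, 19], [2, 9]]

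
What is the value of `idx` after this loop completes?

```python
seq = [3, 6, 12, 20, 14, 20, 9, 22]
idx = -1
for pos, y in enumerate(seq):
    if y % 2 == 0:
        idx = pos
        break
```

First even number index in [3, 6, 12, 20, 14, 20, 9, 22]
`idx` takes the values: -1 → 1

Answer: 1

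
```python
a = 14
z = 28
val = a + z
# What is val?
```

Trace:
`a = 14` → a = 14
`z = 28` → z = 28
`val = a + z` → val = 42
So val = 42

Answer: 42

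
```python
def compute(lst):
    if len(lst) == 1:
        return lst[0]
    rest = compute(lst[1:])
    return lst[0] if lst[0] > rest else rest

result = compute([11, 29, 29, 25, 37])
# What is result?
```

Recursive max over [11, 29, 29, 25, 37] = 37

Answer: 37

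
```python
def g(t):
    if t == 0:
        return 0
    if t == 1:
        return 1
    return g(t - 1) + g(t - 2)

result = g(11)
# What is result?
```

Build up from base cases: g(0)=0, g(1)=1, g(2)=1, g(3)=2, g(4)=3, g(5)=5, g(6)=8, ..., g(11)=89

Answer: 89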